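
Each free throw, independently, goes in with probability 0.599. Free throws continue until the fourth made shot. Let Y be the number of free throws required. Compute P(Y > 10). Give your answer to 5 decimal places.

0.05551

Needing more than 10 free throws ⇔ fewer than 4 successes in the first 10. With X ~ Binomial(10, 0.599), P(Y > 10) = P(X ≤ 3).
  k=0: C(10,0)·0.599^0·0.401^10 = 0.0001075
  k=1: C(10,1)·0.599^1·0.401^9 = 0.0016059
  k=2: C(10,2)·0.599^2·0.401^8 = 0.0107950
  k=3: C(10,3)·0.599^3·0.401^7 = 0.0430004
P(X ≤ 3) = 0.0555088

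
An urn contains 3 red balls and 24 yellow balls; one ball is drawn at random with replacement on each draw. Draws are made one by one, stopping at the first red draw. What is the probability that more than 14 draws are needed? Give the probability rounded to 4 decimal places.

0.1922

Y = number of draws to the first success; geometric, p = 0.111111.
P(Y > 14) = P(first 14 all fail) = (1−p)^14 = 0.192249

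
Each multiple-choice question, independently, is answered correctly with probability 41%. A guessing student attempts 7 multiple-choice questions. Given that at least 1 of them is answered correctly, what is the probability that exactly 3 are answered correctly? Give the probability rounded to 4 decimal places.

X ~ Binomial(7, 0.41). Want P(X=3 | X≥1) = P(X=3) / P(X≥1).
P(X=3) = C(7,3)·0.41^3·0.59^4 = 0.292299
P(X≥1) = 1 − 0.024887 = 0.975113
Ratio = 0.292299 / 0.975113 = 0.299759

0.2998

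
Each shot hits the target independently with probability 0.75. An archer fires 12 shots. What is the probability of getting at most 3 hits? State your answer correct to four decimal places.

0.0004

X ~ Binomial(12, 0.75); P(X ≤ 3) = Σ C(12,k) p^k (1−p)^(12−k) over k:
  k=0: C(12,0)·0.75^0·0.25^12 = 0.000000
  k=1: C(12,1)·0.75^1·0.25^11 = 0.000002
  k=2: C(12,2)·0.75^2·0.25^10 = 0.000035
  k=3: C(12,3)·0.75^3·0.25^9 = 0.000354
Total = 0.000392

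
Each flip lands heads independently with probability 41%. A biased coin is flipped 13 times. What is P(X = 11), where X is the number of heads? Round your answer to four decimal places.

X ~ Binomial(n=13, p=0.41).
P(X=11) = C(13,11) · p^11 · (1−p)^2
= 78 · 5.5033e-05 · 0.3481 = 0.001494

0.0015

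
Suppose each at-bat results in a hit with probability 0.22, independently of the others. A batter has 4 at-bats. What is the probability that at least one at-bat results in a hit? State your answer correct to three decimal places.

P(at least one) = 1 − P(none) = 1 − (1 − 0.22)^4
= 1 − 0.37015 = 0.62985

0.630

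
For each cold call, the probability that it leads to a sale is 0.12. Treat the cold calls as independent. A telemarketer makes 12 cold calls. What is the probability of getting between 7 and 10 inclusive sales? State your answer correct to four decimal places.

X ~ Binomial(12, 0.12); P(7 ≤ X ≤ 10) = Σ C(12,k) p^k (1−p)^(12−k) over k:
  k=7: C(12,7)·0.12^7·0.88^5 = 0.000150
  k=8: C(12,8)·0.12^8·0.88^4 = 0.000013
  k=9: C(12,9)·0.12^9·0.88^3 = 0.000001
  k=10: C(12,10)·0.12^10·0.88^2 = 0.000000
Total = 0.000163

0.0002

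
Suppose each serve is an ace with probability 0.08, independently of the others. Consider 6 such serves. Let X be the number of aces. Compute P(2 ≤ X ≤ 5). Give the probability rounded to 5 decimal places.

X ~ Binomial(6, 0.08); P(2 ≤ X ≤ 5) = Σ C(6,k) p^k (1−p)^(6−k) over k:
  k=2: C(6,2)·0.08^2·0.92^4 = 0.0687737
  k=3: C(6,3)·0.08^3·0.92^3 = 0.0079738
  k=4: C(6,4)·0.08^4·0.92^2 = 0.0005200
  k=5: C(6,5)·0.08^5·0.92^1 = 0.0000181
Total = 0.0772856

0.07729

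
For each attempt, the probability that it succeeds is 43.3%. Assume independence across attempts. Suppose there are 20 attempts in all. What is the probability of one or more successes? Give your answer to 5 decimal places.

0.99999

P(at least one) = 1 − P(none) = 1 − (1 − 0.433)^20
= 1 − 0.0000118 = 0.9999882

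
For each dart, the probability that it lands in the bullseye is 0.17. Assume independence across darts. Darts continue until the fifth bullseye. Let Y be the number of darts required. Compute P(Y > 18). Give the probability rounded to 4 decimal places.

Needing more than 18 darts ⇔ fewer than 5 successes in the first 18. With X ~ Binomial(18, 0.17), P(Y > 18) = P(X ≤ 4).
  k=0: C(18,0)·0.17^0·0.83^18 = 0.034947
  k=1: C(18,1)·0.17^1·0.83^17 = 0.128839
  k=2: C(18,2)·0.17^2·0.83^16 = 0.224305
  k=3: C(18,3)·0.17^3·0.83^15 = 0.245024
  k=4: C(18,4)·0.17^4·0.83^14 = 0.188196
P(X ≤ 4) = 0.821311

0.8213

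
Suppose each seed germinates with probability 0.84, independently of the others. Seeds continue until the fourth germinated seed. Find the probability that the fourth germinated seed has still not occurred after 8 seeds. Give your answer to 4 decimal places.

Needing more than 8 seeds ⇔ fewer than 4 successes in the first 8. With X ~ Binomial(8, 0.84), P(Y > 8) = P(X ≤ 3).
  k=0: C(8,0)·0.84^0·0.16^8 = 0.000000
  k=1: C(8,1)·0.84^1·0.16^7 = 0.000018
  k=2: C(8,2)·0.84^2·0.16^6 = 0.000331
  k=3: C(8,3)·0.84^3·0.16^5 = 0.003480
P(X ≤ 3) = 0.003830

0.0038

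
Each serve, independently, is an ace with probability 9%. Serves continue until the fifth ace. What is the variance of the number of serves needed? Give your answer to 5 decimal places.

561.72840

Y = total serves until the fifth success; negative binomial with r=5, p=0.09.
Var(Y) = r(1−p)/p² = 5·0.91 / 0.09² = 561.7283951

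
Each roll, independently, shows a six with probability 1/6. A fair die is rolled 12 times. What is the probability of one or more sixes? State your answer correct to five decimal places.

0.88784

P(at least one) = 1 − P(none) = 1 − (1 − 0.166667)^12
= 1 − 0.1121567 = 0.8878433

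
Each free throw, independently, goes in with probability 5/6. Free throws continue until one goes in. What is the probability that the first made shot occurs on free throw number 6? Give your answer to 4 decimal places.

Geometric (trials to first success), p = 0.833333.
P(Y = 6) = (1−p)^5 · p = 0.0001286 · 0.833333 = 0.000107

0.0001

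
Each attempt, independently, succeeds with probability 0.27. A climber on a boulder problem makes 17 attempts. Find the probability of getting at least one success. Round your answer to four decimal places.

P(at least one) = 1 − P(none) = 1 − (1 − 0.27)^17
= 1 − 0.004748 = 0.995252

0.9953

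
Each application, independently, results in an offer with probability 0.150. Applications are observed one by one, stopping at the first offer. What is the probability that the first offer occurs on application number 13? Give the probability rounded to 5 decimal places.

Geometric (trials to first success), p = 0.15.
P(Y = 13) = (1−p)^12 · p = 0.14224 · 0.15 = 0.0213363

0.02134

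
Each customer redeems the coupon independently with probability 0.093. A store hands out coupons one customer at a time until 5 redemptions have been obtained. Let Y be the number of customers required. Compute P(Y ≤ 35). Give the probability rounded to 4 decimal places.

0.2224

Finishing within 35 customers ⇔ at least 5 successes in the first 35. With X ~ Binomial(35, 0.093), P(Y ≤ 35) = 1 − P(X ≤ 4).
  k=0: C(35,0)·0.093^0·0.907^35 = 0.032829
  k=1: C(35,1)·0.093^1·0.907^34 = 0.117815
  k=2: C(35,2)·0.093^2·0.907^33 = 0.205364
  k=3: C(35,3)·0.093^3·0.907^32 = 0.231628
  k=4: C(35,4)·0.093^4·0.907^31 = 0.190002
1 − 0.777637 = 0.222363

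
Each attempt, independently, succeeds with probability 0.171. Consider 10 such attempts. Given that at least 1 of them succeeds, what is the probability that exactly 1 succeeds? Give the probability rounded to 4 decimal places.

X ~ Binomial(10, 0.171). Want P(X=1 | X≥1) = P(X=1) / P(X≥1).
P(X=1) = C(10,1)·0.171^1·0.829^9 = 0.316218
P(X≥1) = 1 − 0.153301 = 0.846699
Ratio = 0.316218 / 0.846699 = 0.373472

0.3735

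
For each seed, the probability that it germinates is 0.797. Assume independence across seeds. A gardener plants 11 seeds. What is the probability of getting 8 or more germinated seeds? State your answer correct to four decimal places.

X ~ Binomial(11, 0.797); P(X ≥ 8) = Σ C(11,k) p^k (1−p)^(11−k) over k:
  k=8: C(11,8)·0.797^8·0.203^3 = 0.224718
  k=9: C(11,9)·0.797^9·0.203^2 = 0.294090
  k=10: C(11,10)·0.797^10·0.203^1 = 0.230926
  k=11: C(11,11)·0.797^11·0.203^0 = 0.082422
Total = 0.832155

0.8322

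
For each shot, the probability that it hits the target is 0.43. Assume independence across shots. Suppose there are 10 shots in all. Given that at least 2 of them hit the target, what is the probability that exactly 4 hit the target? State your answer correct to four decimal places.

0.2541

X ~ Binomial(10, 0.43). Want P(X=4 | X≥2) = P(X=4) / P(X≥2).
P(X=4) = C(10,4)·0.43^4·0.57^6 = 0.246231
P(X≥2) = 1 − 0.003620 − 0.027311 = 0.969068
Ratio = 0.246231 / 0.969068 = 0.254090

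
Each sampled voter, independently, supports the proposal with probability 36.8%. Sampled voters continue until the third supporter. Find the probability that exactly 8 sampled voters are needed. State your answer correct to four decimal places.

0.1055

Y = trial on which the third success occurs; negative binomial, r=3, p=0.368.
P(Y=8) = C(7,2) · p^3 · (1−p)^5
= 21 · 0.049836 · 0.10083 = 0.105523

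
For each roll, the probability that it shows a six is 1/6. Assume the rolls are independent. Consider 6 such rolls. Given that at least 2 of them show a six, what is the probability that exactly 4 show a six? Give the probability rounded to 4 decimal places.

X ~ Binomial(6, 0.166667). Want P(X=4 | X≥2) = P(X=4) / P(X≥2).
P(X=4) = C(6,4)·0.166667^4·0.833333^2 = 0.008038
P(X≥2) = 1 − 0.334898 − 0.401878 = 0.263224
Ratio = 0.008038 / 0.263224 = 0.030535

0.0305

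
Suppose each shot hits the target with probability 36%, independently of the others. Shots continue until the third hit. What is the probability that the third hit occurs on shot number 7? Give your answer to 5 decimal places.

0.11741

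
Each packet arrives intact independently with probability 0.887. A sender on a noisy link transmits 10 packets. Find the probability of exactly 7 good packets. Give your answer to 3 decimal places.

0.075

X ~ Binomial(n=10, p=0.887).
P(X=7) = C(10,7) · p^7 · (1−p)^3
= 120 · 0.43198 · 0.0014429 = 0.07480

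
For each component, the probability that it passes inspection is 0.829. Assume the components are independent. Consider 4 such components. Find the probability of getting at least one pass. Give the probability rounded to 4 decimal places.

0.9991

P(at least one) = 1 − P(none) = 1 − (1 − 0.829)^4
= 1 − 0.000855 = 0.999145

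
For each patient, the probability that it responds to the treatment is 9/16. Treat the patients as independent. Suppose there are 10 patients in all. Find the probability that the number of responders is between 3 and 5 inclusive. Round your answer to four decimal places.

0.4404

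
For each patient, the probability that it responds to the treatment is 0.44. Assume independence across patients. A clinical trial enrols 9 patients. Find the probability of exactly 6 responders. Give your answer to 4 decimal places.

0.1070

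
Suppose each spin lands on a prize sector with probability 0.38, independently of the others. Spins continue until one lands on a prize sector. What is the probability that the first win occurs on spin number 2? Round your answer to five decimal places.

0.23560

Geometric (trials to first success), p = 0.38.
P(Y = 2) = (1−p)^1 · p = 0.62 · 0.38 = 0.2356000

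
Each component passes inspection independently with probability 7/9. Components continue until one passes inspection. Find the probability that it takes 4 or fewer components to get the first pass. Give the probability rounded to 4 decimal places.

0.9976

Y = number of components to the first success; geometric, p = 0.777778.
P(Y ≤ 4) = 1 − (1−p)^4 = 1 − 0.002439 = 0.997561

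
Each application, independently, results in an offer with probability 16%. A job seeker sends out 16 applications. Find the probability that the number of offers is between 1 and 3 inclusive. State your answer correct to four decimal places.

X ~ Binomial(16, 0.16); P(1 ≤ X ≤ 3) = Σ C(16,k) p^k (1−p)^(16−k) over k:
  k=1: C(16,1)·0.16^1·0.84^15 = 0.187253
  k=2: C(16,2)·0.16^2·0.84^14 = 0.267505
  k=3: C(16,3)·0.16^3·0.84^13 = 0.237782
Total = 0.692540

0.6925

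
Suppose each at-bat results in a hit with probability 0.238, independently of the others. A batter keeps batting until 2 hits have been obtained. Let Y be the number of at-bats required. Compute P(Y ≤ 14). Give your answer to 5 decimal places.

0.88045

Finishing within 14 at-bats ⇔ at least 2 successes in the first 14. With X ~ Binomial(14, 0.238), P(Y ≤ 14) = 1 − P(X ≤ 1).
  k=0: C(14,0)·0.238^0·0.762^14 = 0.0222520
  k=1: C(14,1)·0.238^1·0.762^13 = 0.0973015
1 − 0.1195535 = 0.8804465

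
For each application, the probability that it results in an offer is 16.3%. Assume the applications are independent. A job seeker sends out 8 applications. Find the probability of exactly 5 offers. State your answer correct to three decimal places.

0.004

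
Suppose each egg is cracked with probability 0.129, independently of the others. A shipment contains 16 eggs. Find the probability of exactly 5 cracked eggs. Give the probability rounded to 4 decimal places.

0.0342

X ~ Binomial(n=16, p=0.129).
P(X=5) = C(16,5) · p^5 · (1−p)^11
= 4368 · 3.5723e-05 · 0.21888 = 0.034153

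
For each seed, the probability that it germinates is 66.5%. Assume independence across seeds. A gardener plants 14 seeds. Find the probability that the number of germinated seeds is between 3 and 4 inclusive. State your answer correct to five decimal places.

0.00412

X ~ Binomial(14, 0.665); P(3 ≤ X ≤ 4) = Σ C(14,k) p^k (1−p)^(14−k) over k:
  k=3: C(14,3)·0.665^3·0.335^11 = 0.0006384
  k=4: C(14,4)·0.665^4·0.335^10 = 0.0034847
Total = 0.0041231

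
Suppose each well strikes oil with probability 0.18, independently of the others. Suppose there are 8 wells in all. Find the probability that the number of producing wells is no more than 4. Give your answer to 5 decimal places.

0.99348

X ~ Binomial(8, 0.18); P(X ≤ 4) = Σ C(8,k) p^k (1−p)^(8−k) over k:
  k=0: C(8,0)·0.18^0·0.82^8 = 0.2044141
  k=1: C(8,1)·0.18^1·0.82^7 = 0.3589711
  k=2: C(8,2)·0.18^2·0.82^6 = 0.2757949
  k=3: C(8,3)·0.18^3·0.82^5 = 0.1210807
  k=4: C(8,4)·0.18^4·0.82^4 = 0.0332234
Total = 0.9934840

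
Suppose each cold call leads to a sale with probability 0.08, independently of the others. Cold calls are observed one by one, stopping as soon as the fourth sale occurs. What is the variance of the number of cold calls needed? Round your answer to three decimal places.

575.000

Y = total cold calls until the fourth success; negative binomial with r=4, p=0.08.
Var(Y) = r(1−p)/p² = 4·0.92 / 0.08² = 575.00000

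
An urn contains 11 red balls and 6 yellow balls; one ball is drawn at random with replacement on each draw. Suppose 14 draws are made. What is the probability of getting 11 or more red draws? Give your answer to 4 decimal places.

0.2138

X ~ Binomial(14, 0.647059); P(X ≥ 11) = Σ C(14,k) p^k (1−p)^(14−k) over k:
  k=11: C(14,11)·0.647059^11·0.352941^3 = 0.133226
  k=12: C(14,12)·0.647059^12·0.352941^2 = 0.061062
  k=13: C(14,13)·0.647059^13·0.352941^1 = 0.017223
  k=14: C(14,14)·0.647059^14·0.352941^0 = 0.002255
Total = 0.213766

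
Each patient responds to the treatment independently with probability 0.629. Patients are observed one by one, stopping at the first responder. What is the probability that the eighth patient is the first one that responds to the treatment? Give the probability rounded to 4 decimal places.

Geometric (trials to first success), p = 0.629.
P(Y = 8) = (1−p)^7 · p = 0.00096743 · 0.629 = 0.000609

0.0006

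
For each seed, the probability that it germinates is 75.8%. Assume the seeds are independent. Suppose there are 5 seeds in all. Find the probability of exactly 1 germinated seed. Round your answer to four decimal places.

X ~ Binomial(n=5, p=0.758).
P(X=1) = C(5,1) · p^1 · (1−p)^4
= 5 · 0.758 · 0.0034297 = 0.012999

0.0130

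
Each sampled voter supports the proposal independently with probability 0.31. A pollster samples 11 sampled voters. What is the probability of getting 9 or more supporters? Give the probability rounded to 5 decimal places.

X ~ Binomial(11, 0.31); P(X ≥ 9) = Σ C(11,k) p^k (1−p)^(11−k) over k:
  k=9: C(11,9)·0.31^9·0.69^2 = 0.0006923
  k=10: C(11,10)·0.31^10·0.69^1 = 0.0000622
  k=11: C(11,11)·0.31^11·0.69^0 = 0.0000025
Total = 0.0007571

0.00076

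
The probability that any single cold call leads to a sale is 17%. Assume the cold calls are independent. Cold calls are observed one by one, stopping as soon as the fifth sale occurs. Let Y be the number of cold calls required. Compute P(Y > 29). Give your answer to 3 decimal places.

Needing more than 29 cold calls ⇔ fewer than 5 successes in the first 29. With X ~ Binomial(29, 0.17), P(Y > 29) = P(X ≤ 4).
  k=0: C(29,0)·0.17^0·0.83^29 = 0.00450
  k=1: C(29,1)·0.17^1·0.83^28 = 0.02673
  k=2: C(29,2)·0.17^2·0.83^27 = 0.07665
  k=3: C(29,3)·0.17^3·0.83^26 = 0.14130
  k=4: C(29,4)·0.17^4·0.83^25 = 0.18812
P(X ≤ 4) = 0.43731

0.437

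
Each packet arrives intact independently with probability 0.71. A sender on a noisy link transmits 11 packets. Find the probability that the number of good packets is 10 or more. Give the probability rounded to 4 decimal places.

0.1270

X ~ Binomial(11, 0.71); P(X ≥ 10) = Σ C(11,k) p^k (1−p)^(11−k) over k:
  k=10: C(11,10)·0.71^10·0.29^1 = 0.103842
  k=11: C(11,11)·0.71^11·0.29^0 = 0.023112
Total = 0.126954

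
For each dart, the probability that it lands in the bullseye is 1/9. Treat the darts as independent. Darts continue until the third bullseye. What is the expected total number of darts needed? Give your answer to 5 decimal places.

Y = total darts until the third success; negative binomial with r=3, p=0.111111.
E[Y] = r / p = 3 / 0.111111 = 27.0000000

27.00000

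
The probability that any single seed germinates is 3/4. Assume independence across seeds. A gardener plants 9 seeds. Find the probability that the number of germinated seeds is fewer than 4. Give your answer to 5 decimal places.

X ~ Binomial(9, 0.75); P(X ≤ 3) = Σ C(9,k) p^k (1−p)^(9−k) over k:
  k=0: C(9,0)·0.75^0·0.25^9 = 0.0000038
  k=1: C(9,1)·0.75^1·0.25^8 = 0.0001030
  k=2: C(9,2)·0.75^2·0.25^7 = 0.0012360
  k=3: C(9,3)·0.75^3·0.25^6 = 0.0086517
Total = 0.0099945

0.00999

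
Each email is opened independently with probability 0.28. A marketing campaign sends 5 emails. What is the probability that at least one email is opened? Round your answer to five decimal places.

0.80651

P(at least one) = 1 − P(none) = 1 − (1 − 0.28)^5
= 1 − 0.1934918 = 0.8065082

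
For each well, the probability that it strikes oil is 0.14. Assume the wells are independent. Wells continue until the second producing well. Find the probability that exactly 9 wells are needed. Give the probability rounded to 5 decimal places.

0.05456

Y = trial on which the second success occurs; negative binomial, r=2, p=0.14.
P(Y=9) = C(8,1) · p^2 · (1−p)^7
= 8 · 0.0196 · 0.34793 = 0.0545551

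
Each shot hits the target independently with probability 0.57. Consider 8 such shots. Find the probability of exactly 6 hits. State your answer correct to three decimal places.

X ~ Binomial(n=8, p=0.57).
P(X=6) = C(8,6) · p^6 · (1−p)^2
= 28 · 0.034296 · 0.1849 = 0.17756

0.178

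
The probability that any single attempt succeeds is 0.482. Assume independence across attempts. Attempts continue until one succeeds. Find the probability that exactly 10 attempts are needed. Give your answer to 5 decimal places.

Geometric (trials to first success), p = 0.482.
P(Y = 10) = (1−p)^9 · p = 0.0026851 · 0.482 = 0.0012942

0.00129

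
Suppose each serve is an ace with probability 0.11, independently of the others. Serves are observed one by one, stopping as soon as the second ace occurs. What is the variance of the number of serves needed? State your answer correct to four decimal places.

147.1074

Y = total serves until the second success; negative binomial with r=2, p=0.11.
Var(Y) = r(1−p)/p² = 2·0.89 / 0.11² = 147.107438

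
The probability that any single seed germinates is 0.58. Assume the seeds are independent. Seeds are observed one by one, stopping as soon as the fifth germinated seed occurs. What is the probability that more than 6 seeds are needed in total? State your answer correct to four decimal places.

0.7965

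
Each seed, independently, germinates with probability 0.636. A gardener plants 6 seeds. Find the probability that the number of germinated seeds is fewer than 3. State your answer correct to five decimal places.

X ~ Binomial(6, 0.636); P(X ≤ 2) = Σ C(6,k) p^k (1−p)^(6−k) over k:
  k=0: C(6,0)·0.636^0·0.364^6 = 0.0023260
  k=1: C(6,1)·0.636^1·0.364^5 = 0.0243846
  k=2: C(6,2)·0.636^2·0.364^4 = 0.1065151
Total = 0.1332256

0.13323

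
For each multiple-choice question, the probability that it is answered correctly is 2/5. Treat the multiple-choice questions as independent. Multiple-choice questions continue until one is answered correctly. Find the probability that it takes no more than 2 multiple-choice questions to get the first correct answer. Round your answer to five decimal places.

0.64000

Y = number of multiple-choice questions to the first success; geometric, p = 0.40.
P(Y ≤ 2) = 1 − (1−p)^2 = 1 − 0.3600000 = 0.6400000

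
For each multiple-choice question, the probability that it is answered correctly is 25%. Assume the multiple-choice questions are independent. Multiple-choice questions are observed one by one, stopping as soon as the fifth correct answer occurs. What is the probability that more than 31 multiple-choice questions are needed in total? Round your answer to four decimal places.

Needing more than 31 multiple-choice questions ⇔ fewer than 5 successes in the first 31. With X ~ Binomial(31, 0.25), P(Y > 31) = P(X ≤ 4).
  k=0: C(31,0)·0.25^0·0.75^31 = 0.000134
  k=1: C(31,1)·0.25^1·0.75^30 = 0.001384
  k=2: C(31,2)·0.25^2·0.75^29 = 0.006920
  k=3: C(31,3)·0.25^3·0.75^28 = 0.022298
  k=4: C(31,4)·0.25^4·0.75^27 = 0.052029
P(X ≤ 4) = 0.082765

0.0828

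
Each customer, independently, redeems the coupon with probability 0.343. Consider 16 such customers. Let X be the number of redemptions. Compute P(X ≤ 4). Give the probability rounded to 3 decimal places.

0.310

X ~ Binomial(16, 0.343); P(X ≤ 4) = Σ C(16,k) p^k (1−p)^(16−k) over k:
  k=0: C(16,0)·0.343^0·0.657^16 = 0.00121
  k=1: C(16,1)·0.343^1·0.657^15 = 0.01007
  k=2: C(16,2)·0.343^2·0.657^14 = 0.03942
  k=3: C(16,3)·0.343^3·0.657^13 = 0.09603
  k=4: C(16,4)·0.343^4·0.657^12 = 0.16294
Total = 0.30966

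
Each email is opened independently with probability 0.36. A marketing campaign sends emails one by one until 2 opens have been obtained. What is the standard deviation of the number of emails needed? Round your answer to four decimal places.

Y = total emails until the second success; negative binomial with r=2, p=0.36.
SD(Y) = √[r(1−p)/p²] = √(9.876543) = 3.142697

3.1427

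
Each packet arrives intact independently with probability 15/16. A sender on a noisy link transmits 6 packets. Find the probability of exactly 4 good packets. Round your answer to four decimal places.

0.0453

X ~ Binomial(n=6, p=0.9375).
P(X=4) = C(6,4) · p^4 · (1−p)^2
= 15 · 0.77248 · 0.0039062 = 0.045262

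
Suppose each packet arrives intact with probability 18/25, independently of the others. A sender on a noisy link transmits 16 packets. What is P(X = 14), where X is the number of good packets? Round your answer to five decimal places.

0.09466

X ~ Binomial(n=16, p=0.72).
P(X=14) = C(16,14) · p^14 · (1−p)^2
= 120 · 0.010061 · 0.0784 = 0.0946569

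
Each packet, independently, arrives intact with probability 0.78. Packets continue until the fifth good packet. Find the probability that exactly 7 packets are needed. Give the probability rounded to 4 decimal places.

Y = trial on which the fifth success occurs; negative binomial, r=5, p=0.78.
P(Y=7) = C(6,4) · p^5 · (1−p)^2
= 15 · 0.28872 · 0.0484 = 0.209609

0.2096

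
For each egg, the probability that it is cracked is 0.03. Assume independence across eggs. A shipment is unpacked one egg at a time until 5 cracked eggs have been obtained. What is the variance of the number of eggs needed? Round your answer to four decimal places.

Y = total eggs until the fifth success; negative binomial with r=5, p=0.03.
Var(Y) = r(1−p)/p² = 5·0.97 / 0.03² = 5388.888889

5388.8889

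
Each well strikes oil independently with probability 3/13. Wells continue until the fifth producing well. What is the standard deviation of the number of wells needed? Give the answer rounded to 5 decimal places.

8.49837

Y = total wells until the fifth success; negative binomial with r=5, p=0.230769.
SD(Y) = √[r(1−p)/p²] = √(72.2222222) = 8.4983659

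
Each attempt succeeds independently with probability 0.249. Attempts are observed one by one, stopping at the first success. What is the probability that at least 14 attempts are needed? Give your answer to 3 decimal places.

Y = number of attempts to the first success; geometric, p = 0.249.
P(Y > 13) = P(first 13 all fail) = (1−p)^13 = 0.02417

0.024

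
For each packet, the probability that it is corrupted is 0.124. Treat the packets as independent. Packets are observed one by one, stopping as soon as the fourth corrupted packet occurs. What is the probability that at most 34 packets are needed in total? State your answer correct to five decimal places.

Finishing within 34 packets ⇔ at least 4 successes in the first 34. With X ~ Binomial(34, 0.124), P(Y ≤ 34) = 1 − P(X ≤ 3).
  k=0: C(34,0)·0.124^0·0.876^34 = 0.0110953
  k=1: C(34,1)·0.124^1·0.876^33 = 0.0533994
  k=2: C(34,2)·0.124^2·0.876^32 = 0.1247204
  k=3: C(34,3)·0.124^3·0.876^31 = 0.1883146
1 − 0.3775297 = 0.6224703

0.62247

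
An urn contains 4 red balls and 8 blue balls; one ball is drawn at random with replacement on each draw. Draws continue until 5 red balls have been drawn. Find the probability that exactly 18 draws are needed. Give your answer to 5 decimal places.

0.05033

Y = trial on which the fifth success occurs; negative binomial, r=5, p=0.333333.
P(Y=18) = C(17,4) · p^5 · (1−p)^13
= 2380 · 0.0041152 · 0.0051382 = 0.0503251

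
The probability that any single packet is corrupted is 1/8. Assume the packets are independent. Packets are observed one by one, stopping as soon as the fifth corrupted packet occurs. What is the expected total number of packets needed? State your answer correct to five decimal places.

40.00000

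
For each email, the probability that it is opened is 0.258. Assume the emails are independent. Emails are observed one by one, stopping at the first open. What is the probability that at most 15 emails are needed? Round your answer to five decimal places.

0.98862

Y = number of emails to the first success; geometric, p = 0.258.
P(Y ≤ 15) = 1 − (1−p)^15 = 1 − 0.0113778 = 0.9886222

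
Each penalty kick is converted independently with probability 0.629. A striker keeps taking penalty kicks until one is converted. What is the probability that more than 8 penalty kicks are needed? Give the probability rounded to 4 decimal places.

Y = number of penalty kicks to the first success; geometric, p = 0.629.
P(Y > 8) = P(first 8 all fail) = (1−p)^8 = 0.000359

0.0004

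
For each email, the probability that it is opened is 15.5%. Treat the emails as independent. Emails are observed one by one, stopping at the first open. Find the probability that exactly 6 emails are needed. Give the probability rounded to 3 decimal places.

Geometric (trials to first success), p = 0.155.
P(Y = 6) = (1−p)^5 · p = 0.43081 · 0.155 = 0.06678

0.067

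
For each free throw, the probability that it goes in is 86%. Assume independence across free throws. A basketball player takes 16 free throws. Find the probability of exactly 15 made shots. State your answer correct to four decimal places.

X ~ Binomial(n=16, p=0.86).
P(X=15) = C(16,15) · p^15 · (1−p)^1
= 16 · 0.10411 · 0.14 = 0.233198

0.2332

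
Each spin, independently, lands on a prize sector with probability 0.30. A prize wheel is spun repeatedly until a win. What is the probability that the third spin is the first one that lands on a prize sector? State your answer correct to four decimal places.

Geometric (trials to first success), p = 0.30.
P(Y = 3) = (1−p)^2 · p = 0.49 · 0.30 = 0.147000

0.1470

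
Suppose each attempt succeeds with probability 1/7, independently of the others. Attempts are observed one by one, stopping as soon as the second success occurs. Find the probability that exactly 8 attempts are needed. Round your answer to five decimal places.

Y = trial on which the second success occurs; negative binomial, r=2, p=0.142857.
P(Y=8) = C(7,1) · p^2 · (1−p)^6
= 7 · 0.020408 · 0.39657 = 0.0566528

0.05665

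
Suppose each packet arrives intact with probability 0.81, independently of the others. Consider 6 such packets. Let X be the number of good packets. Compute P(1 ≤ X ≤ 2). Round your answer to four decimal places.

0.0140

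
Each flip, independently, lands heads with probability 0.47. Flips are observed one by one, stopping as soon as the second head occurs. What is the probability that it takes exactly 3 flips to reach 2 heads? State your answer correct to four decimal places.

Y = trial on which the second success occurs; negative binomial, r=2, p=0.47.
P(Y=3) = C(2,1) · p^2 · (1−p)^1
= 2 · 0.2209 · 0.53 = 0.234154

0.2342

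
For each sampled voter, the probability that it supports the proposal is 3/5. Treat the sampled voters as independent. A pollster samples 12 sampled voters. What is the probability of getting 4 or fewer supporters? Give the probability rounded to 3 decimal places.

0.057

X ~ Binomial(12, 0.60); P(X ≤ 4) = Σ C(12,k) p^k (1−p)^(12−k) over k:
  k=0: C(12,0)·0.60^0·0.40^12 = 0.00002
  k=1: C(12,1)·0.60^1·0.40^11 = 0.00030
  k=2: C(12,2)·0.60^2·0.40^10 = 0.00249
  k=3: C(12,3)·0.60^3·0.40^9 = 0.01246
  k=4: C(12,4)·0.60^4·0.40^8 = 0.04204
Total = 0.05731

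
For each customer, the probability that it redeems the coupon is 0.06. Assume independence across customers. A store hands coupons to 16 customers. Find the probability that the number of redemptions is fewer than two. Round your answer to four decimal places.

0.7511

X ~ Binomial(16, 0.06); P(X ≤ 1) = Σ C(16,k) p^k (1−p)^(16−k) over k:
  k=0: C(16,0)·0.06^0·0.94^16 = 0.371574
  k=1: C(16,1)·0.06^1·0.94^15 = 0.379480
Total = 0.751054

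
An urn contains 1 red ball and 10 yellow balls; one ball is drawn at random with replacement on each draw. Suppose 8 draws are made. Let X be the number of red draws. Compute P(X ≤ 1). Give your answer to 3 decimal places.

0.840

X ~ Binomial(8, 0.090909); P(X ≤ 1) = Σ C(8,k) p^k (1−p)^(8−k) over k:
  k=0: C(8,0)·0.090909^0·0.909091^8 = 0.46651
  k=1: C(8,1)·0.090909^1·0.909091^7 = 0.37321
Total = 0.83971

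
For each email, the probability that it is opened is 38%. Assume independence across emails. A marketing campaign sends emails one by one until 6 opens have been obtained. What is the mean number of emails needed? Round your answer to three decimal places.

15.789

Y = total emails until the sixth success; negative binomial with r=6, p=0.38.
E[Y] = r / p = 6 / 0.38 = 15.78947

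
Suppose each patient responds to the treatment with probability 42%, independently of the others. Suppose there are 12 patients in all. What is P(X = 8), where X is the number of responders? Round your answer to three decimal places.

X ~ Binomial(n=12, p=0.42).
P(X=8) = C(12,8) · p^8 · (1−p)^4
= 495 · 0.00096827 · 0.11316 = 0.05424

0.054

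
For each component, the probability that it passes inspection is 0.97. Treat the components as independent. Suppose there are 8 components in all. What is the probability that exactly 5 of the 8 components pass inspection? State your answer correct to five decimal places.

X ~ Binomial(n=8, p=0.97).
P(X=5) = C(8,5) · p^5 · (1−p)^3
= 56 · 0.85873 · 2.7e-05 = 0.0012984

0.00130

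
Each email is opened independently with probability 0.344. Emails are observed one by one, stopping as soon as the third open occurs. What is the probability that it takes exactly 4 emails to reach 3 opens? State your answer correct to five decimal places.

Y = trial on which the third success occurs; negative binomial, r=3, p=0.344.
P(Y=4) = C(3,2) · p^3 · (1−p)^1
= 3 · 0.040708 · 0.656 = 0.0801125

0.08011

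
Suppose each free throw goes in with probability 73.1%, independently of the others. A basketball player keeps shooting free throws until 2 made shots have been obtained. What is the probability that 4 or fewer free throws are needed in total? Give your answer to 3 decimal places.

Finishing within 4 free throws ⇔ at least 2 successes in the first 4. With X ~ Binomial(4, 0.731), P(Y ≤ 4) = 1 − P(X ≤ 1).
  k=0: C(4,0)·0.731^0·0.269^4 = 0.00524
  k=1: C(4,1)·0.731^1·0.269^3 = 0.05692
1 − 0.06215 = 0.93785

0.938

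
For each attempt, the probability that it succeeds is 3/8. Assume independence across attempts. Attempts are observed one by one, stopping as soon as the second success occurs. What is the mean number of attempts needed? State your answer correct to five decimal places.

Y = total attempts until the second success; negative binomial with r=2, p=0.375.
E[Y] = r / p = 2 / 0.375 = 5.3333333

5.33333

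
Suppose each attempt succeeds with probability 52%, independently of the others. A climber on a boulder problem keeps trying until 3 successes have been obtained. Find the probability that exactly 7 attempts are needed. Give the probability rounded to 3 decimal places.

0.112

Y = trial on which the third success occurs; negative binomial, r=3, p=0.52.
P(Y=7) = C(6,2) · p^3 · (1−p)^4
= 15 · 0.14061 · 0.053084 = 0.11196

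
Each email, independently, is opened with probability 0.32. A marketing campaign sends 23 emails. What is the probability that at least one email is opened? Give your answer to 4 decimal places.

0.9999

P(at least one) = 1 − P(none) = 1 − (1 − 0.32)^23
= 1 − 0.000141 = 0.999859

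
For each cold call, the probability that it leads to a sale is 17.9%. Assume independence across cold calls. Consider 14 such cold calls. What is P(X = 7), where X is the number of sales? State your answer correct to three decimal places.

0.005

X ~ Binomial(n=14, p=0.179).
P(X=7) = C(14,7) · p^7 · (1−p)^7
= 3432 · 5.888e-06 · 0.25142 = 0.00508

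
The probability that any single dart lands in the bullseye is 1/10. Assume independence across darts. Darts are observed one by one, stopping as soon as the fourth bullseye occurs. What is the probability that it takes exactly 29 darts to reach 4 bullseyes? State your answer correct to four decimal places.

0.0235

Y = trial on which the fourth success occurs; negative binomial, r=4, p=0.10.
P(Y=29) = C(28,3) · p^4 · (1−p)^25
= 3276 · 0.0001 · 0.07179 = 0.023518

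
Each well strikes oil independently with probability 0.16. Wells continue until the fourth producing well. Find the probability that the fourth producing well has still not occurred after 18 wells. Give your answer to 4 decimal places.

Needing more than 18 wells ⇔ fewer than 4 successes in the first 18. With X ~ Binomial(18, 0.16), P(Y > 18) = P(X ≤ 3).
  k=0: C(18,0)·0.16^0·0.84^18 = 0.043354
  k=1: C(18,1)·0.16^1·0.84^17 = 0.148642
  k=2: C(18,2)·0.16^2·0.84^16 = 0.240658
  k=3: C(18,3)·0.16^3·0.84^15 = 0.244478
P(X ≤ 3) = 0.677131

0.6771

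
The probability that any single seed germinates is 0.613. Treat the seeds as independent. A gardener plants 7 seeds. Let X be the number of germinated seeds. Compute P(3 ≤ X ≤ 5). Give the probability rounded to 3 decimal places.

0.740

X ~ Binomial(7, 0.613); P(3 ≤ X ≤ 5) = Σ C(7,k) p^k (1−p)^(7−k) over k:
  k=3: C(7,3)·0.613^3·0.387^4 = 0.18084
  k=4: C(7,4)·0.613^4·0.387^3 = 0.28645
  k=5: C(7,5)·0.613^5·0.387^2 = 0.27223
Total = 0.73952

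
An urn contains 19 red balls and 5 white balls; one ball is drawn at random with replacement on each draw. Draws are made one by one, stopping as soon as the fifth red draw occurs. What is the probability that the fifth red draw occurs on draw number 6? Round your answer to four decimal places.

0.3239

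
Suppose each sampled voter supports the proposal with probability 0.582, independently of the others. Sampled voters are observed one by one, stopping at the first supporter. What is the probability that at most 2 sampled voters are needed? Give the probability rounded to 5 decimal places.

0.82528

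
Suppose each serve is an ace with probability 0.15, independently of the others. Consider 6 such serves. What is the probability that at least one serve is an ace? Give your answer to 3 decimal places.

0.623

P(at least one) = 1 − P(none) = 1 − (1 − 0.15)^6
= 1 − 0.37715 = 0.62285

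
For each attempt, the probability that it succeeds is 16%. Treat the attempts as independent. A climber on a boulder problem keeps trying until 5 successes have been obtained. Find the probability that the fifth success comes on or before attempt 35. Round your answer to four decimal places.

Finishing within 35 attempts ⇔ at least 5 successes in the first 35. With X ~ Binomial(35, 0.16), P(Y ≤ 35) = 1 − P(X ≤ 4).
  k=0: C(35,0)·0.16^0·0.84^35 = 0.002238
  k=1: C(35,1)·0.16^1·0.84^34 = 0.014917
  k=2: C(35,2)·0.16^2·0.84^33 = 0.048303
  k=3: C(35,3)·0.16^3·0.84^32 = 0.101206
  k=4: C(35,4)·0.16^4·0.84^31 = 0.154219
1 − 0.320883 = 0.679117

0.6791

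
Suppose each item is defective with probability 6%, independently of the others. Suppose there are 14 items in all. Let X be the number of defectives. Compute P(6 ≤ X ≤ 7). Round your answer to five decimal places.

0.00009

X ~ Binomial(14, 0.06); P(6 ≤ X ≤ 7) = Σ C(14,k) p^k (1−p)^(14−k) over k:
  k=6: C(14,6)·0.06^6·0.94^8 = 0.0000854
  k=7: C(14,7)·0.06^7·0.94^7 = 0.0000062
Total = 0.0000916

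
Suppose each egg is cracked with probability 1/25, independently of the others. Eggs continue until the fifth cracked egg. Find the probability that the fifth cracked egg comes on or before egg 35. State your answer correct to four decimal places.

Finishing within 35 eggs ⇔ at least 5 successes in the first 35. With X ~ Binomial(35, 0.04), P(Y ≤ 35) = 1 − P(X ≤ 4).
  k=0: C(35,0)·0.04^0·0.96^35 = 0.239603
  k=1: C(35,1)·0.04^1·0.96^34 = 0.349422
  k=2: C(35,2)·0.04^2·0.96^33 = 0.247507
  k=3: C(35,3)·0.04^3·0.96^32 = 0.113441
  k=4: C(35,4)·0.04^4·0.96^31 = 0.037814
1 − 0.987787 = 0.012213

0.0122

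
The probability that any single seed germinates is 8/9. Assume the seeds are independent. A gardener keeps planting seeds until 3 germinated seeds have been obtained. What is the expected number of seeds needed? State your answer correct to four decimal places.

3.3750

Y = total seeds until the third success; negative binomial with r=3, p=0.888889.
E[Y] = r / p = 3 / 0.888889 = 3.375000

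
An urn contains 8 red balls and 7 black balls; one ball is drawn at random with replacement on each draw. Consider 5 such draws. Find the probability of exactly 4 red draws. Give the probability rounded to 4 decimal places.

0.1888

X ~ Binomial(n=5, p=0.533333).
P(X=4) = C(5,4) · p^4 · (1−p)^1
= 5 · 0.080909 · 0.46667 = 0.188787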